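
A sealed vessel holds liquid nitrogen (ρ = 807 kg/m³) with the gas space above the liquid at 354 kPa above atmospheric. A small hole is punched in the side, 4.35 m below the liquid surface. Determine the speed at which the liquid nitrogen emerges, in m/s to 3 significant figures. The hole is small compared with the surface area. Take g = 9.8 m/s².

Take point 1 at the surface (v₁ ≈ 0) and point 2 at the hole (at atmospheric pressure). Bernoulli: P₁ + ρg h = P_atm + ½ρv₂².
With P₁ − P_atm = 354000 Pa, v₂ = √(2gh + 2ΔP/ρ) = √(2·9.8·4.35 + 2·354000/807) = 31.0 m/s.

v = 31.0 m/s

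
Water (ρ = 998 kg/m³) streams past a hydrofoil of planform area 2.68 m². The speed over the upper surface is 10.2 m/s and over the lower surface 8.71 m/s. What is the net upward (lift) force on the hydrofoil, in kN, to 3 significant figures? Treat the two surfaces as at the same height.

From P + ½ρv² = const at equal height, P_low − P_up = ½ρ(v_up² − v_low²).
ΔP = ½·998·(10.2² − 8.71²) = 14100 Pa.
Lift = ΔP · A = 14100 × 2.68 = 37700 N.

37.7 kN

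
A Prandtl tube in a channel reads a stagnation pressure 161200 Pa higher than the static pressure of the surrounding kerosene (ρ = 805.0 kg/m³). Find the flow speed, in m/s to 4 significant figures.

Bernoulli between the free stream and the stagnation point: ½ρv² = P_stag − P_static.
v = √(2ΔP/ρ) = √(2·161200/805.0) = 20.01 m/s.

v = 20.01 m/s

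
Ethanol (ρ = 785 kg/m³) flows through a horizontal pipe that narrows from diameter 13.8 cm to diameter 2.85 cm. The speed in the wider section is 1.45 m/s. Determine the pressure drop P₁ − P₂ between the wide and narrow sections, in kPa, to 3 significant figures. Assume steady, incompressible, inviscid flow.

Continuity gives A₁v₁ = A₂v₂, so v₂ = (150 cm²)/(6.38 cm²) × 1.45 m/s = 34.0 m/s.
The pipe is horizontal, so Bernoulli reduces to P₁ + ½ρv₁² = P₂ + ½ρv₂².
P₁ − P₂ = ½·785·(34.0² − 1.45²) = ½·785·1150 = 453000 Pa.

ΔP = 453 kPa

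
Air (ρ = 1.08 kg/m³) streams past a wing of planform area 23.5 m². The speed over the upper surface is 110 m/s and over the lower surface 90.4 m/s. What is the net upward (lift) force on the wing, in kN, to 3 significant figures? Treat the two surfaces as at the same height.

F ≈ 49.8 kN

The faster flow above has the lower pressure; Bernoulli (same height) gives ΔP = ½ρ(v_up² − v_low²).
ΔP = ½·1.08·(110² − 90.4²) = 2120 Pa.
Lift = ΔP · A = 2120 × 23.5 = 49800 N.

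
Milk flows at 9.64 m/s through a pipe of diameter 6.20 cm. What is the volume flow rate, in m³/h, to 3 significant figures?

Q = A·v = 0.00302 m² × 9.64 m/s = 0.0291 m³/s.
Converting: 0.0291 m³/s × 3600 = 105 m³/h.

105 m³/h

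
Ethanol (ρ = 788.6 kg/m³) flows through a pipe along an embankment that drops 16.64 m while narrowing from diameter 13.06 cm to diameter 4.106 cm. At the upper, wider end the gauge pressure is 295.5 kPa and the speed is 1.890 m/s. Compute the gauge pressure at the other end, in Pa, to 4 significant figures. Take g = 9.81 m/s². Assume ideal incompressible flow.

281500 Pa

Mass conservation (A₁v₁ = A₂v₂) gives v₂ = 1.890 × 134.0/13.24 = 19.12 m/s.
Energy conservation along the streamline gives P₂ = P₁ − ½ρ(v₂² − v₁²) − ρg(h₂ − h₁).
P₂ = 295500 + ½·788.6·(1.890² − 19.12²) − 788.6·9.81·(−16.64) = 295500 + (-142800) − (-128700) = 281500 Pa.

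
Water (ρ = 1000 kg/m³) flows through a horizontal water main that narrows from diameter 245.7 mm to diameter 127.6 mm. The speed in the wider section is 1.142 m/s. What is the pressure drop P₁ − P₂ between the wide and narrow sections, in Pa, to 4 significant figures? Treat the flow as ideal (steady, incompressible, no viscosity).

Continuity gives A₁v₁ = A₂v₂, so v₂ = (474.1 cm²)/(127.9 cm²) × 1.142 m/s = 4.234 m/s.
The pipe is horizontal, so Bernoulli reduces to P₁ + ½ρv₁² = P₂ + ½ρv₂².
P₁ − P₂ = ½·1000·(4.234² − 1.142²) = ½·1000·16.62 = 8312 Pa.

ΔP ≈ 8312 Pa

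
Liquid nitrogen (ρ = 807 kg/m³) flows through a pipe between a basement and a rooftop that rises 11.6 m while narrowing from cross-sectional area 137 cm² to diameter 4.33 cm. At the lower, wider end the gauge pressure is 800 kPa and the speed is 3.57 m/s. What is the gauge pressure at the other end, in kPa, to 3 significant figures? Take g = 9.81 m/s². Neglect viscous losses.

P₂ ≈ 268 kPa

The volume flow rate is constant, so v₂ = (A₁/A₂)v₁ = (137/14.7)·3.57 = 33.2 m/s.
Applying Bernoulli between the two ends and solving for P₂: P₂ = P₁ + ½ρ(v₁² − v₂²) − ρgΔh.
P₂ = 800000 + ½·807·(3.57² − 33.2²) − 807·9.81·(+11.6) = 800000 + (-440000) − (91800) = 268000 Pa.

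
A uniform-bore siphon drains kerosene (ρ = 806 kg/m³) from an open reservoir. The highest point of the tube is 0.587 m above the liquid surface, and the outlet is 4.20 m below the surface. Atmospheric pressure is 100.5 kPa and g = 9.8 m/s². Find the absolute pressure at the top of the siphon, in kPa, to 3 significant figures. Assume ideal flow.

Bernoulli surface→outlet gives ½v² = g·h_out, so v = √(2·9.8·4.20) = 9.07 m/s.
With constant cross-section the crest speed equals v; applying Bernoulli from the surface up to the crest, P_top = P_atm − ½ρv² − ρg·h_top.
P_top = 100500 − ½·806·9.07² − 806·9.8·0.587 = 62700 Pa.

P_top ≈ 62.7 kPa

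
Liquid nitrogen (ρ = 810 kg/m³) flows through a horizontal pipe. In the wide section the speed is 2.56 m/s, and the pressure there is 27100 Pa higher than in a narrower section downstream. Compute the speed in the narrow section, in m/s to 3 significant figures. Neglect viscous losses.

v₂ = 8.57 m/s

With h₁ = h₂, rearranging Bernoulli gives v₂ = √(v₁² + 2ΔP/ρ).
v₂ = √(2.56² + 2·27100/810) = √(6.55 + 66.9) = 8.57 m/s.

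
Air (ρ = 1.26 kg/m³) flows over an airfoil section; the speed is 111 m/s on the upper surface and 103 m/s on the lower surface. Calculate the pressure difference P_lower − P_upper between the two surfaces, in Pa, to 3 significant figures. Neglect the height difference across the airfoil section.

ΔP = 1080 Pa

The pressure is lower where the speed is higher: ΔP = ½ρ(v_up² − v_low²).
ΔP = ½·1.26·(111² − 103²) = 1080 Pa.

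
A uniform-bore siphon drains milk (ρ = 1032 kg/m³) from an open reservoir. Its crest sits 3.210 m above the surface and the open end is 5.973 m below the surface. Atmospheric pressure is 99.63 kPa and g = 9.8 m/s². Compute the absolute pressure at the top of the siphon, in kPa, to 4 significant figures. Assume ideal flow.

Bernoulli surface→outlet gives ½v² = g·h_out, so v = √(2·9.8·5.973) = 10.82 m/s.
With constant cross-section the crest speed equals v; applying Bernoulli from the surface up to the crest, P_top = P_atm − ½ρv² − ρg·h_top.
P_top = 99630 − ½·1032·10.82² − 1032·9.8·3.210 = 6757 Pa.

P_top = 6.757 kPa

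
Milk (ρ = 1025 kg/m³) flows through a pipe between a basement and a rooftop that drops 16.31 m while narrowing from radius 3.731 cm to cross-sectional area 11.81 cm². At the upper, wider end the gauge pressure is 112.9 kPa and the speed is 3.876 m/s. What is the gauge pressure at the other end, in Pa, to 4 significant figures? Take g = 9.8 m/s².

The volume flow rate is constant, so v₂ = (A₁/A₂)v₁ = (43.73/11.81)·3.876 = 14.35 m/s.
Bernoulli: P₁ + ½ρv₁² + ρg h₁ = P₂ + ½ρv₂² + ρg h₂, so P₂ = P₁ + ½ρ(v₁² − v₂²) − ρg(h₂ − h₁).
P₂ = 112900 + ½·1025·(3.876² − 14.35²) − 1025·9.8·(−16.31) = 112900 + (-97880) − (-163800) = 178900 Pa.

P₂ ≈ 178900 Pa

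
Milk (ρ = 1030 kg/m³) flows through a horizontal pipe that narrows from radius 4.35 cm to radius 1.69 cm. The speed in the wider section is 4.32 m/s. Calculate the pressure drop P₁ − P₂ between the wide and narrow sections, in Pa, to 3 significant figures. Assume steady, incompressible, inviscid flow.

Mass conservation (A₁v₁ = A₂v₂) gives v₂ = 4.32 × 59.4/8.97 = 28.6 m/s.
Bernoulli (h₁ = h₂): P₁ − P₂ = ½ρ(v₂² − v₁²).
P₁ − P₂ = ½·1030·(28.6² − 4.32²) = ½·1030·801 = 412000 Pa.

ΔP ≈ 412000 Pa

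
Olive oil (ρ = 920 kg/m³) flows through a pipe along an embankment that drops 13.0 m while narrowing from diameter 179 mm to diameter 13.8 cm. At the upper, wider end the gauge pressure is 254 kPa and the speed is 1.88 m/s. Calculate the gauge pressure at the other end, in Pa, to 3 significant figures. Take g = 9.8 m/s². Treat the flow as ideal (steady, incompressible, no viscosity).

The volume flow rate is constant, so v₂ = (A₁/A₂)v₁ = (252/150)·1.88 = 3.16 m/s.
Bernoulli: P₁ + ½ρv₁² + ρg h₁ = P₂ + ½ρv₂² + ρg h₂, so P₂ = P₁ + ½ρ(v₁² − v₂²) − ρg(h₂ − h₁).
P₂ = 254000 + ½·920·(1.88² − 3.16²) − 920·9.8·(−13.0) = 254000 + (-2980) − (-117000) = 368000 Pa.

P₂ ≈ 368000 Pa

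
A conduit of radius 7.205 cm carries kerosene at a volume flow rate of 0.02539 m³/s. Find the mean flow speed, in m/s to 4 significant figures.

Q = 0.02539 m³/s = 0.02539 m³/s.
v = Q/A = 0.02539 / 0.01631 = 1.557 m/s.

v = 1.557 m/s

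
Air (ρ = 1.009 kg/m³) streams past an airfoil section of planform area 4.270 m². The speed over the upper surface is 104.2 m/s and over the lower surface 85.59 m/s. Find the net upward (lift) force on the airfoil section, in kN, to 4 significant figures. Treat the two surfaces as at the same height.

F ≈ 7.609 kN

With equal heights on the two surfaces, Bernoulli gives P_lower − P_upper = ½ρ(v_upper² − v_lower²).
ΔP = ½·1.009·(104.2² − 85.59²) = 1782 Pa.
Lift = ΔP · A = 1782 × 4.270 = 7609 N.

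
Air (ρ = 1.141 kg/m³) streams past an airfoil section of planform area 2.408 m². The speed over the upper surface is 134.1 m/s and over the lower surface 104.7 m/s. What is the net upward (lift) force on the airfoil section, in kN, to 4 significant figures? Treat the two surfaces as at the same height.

F ≈ 9.645 kN

With equal heights on the two surfaces, Bernoulli gives P_lower − P_upper = ½ρ(v_upper² − v_lower²).
ΔP = ½·1.141·(134.1² − 104.7²) = 4005 Pa.
Lift = ΔP · A = 4005 × 2.408 = 9645 N.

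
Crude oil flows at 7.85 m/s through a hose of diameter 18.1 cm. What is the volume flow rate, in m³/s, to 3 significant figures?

0.202 m³/s

Q = A·v = 0.0257 m² × 7.85 m/s = 0.202 m³/s.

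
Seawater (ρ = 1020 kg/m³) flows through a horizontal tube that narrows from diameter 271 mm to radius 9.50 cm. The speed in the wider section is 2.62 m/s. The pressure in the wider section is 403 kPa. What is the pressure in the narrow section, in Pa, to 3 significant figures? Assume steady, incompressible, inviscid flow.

The volume flow rate is constant, so v₂ = (A₁/A₂)v₁ = (577/284)·2.62 = 5.33 m/s.
Bernoulli (h₁ = h₂): P₁ − P₂ = ½ρ(v₂² − v₁²).
P₂ = P₁ − ½ρ(v₂² − v₁²) = 403000 − ½·1020·(5.33² − 2.62²) = 403000 − 11000 = 392000 Pa.

392000 Pa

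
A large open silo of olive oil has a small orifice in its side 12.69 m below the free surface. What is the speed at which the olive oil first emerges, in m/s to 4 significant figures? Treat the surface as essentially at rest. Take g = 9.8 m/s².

The surface is effectively still and both ends are open, so ½v² = gh and v = √(2·9.8·12.69) = 15.77 m/s.

v ≈ 15.77 m/s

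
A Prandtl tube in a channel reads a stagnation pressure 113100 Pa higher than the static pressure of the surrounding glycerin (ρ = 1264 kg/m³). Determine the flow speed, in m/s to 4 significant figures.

Bernoulli between the free stream and the stagnation point: ½ρv² = P_stag − P_static.
v = √(2ΔP/ρ) = √(2·113100/1264) = 13.38 m/s.

v ≈ 13.38 m/s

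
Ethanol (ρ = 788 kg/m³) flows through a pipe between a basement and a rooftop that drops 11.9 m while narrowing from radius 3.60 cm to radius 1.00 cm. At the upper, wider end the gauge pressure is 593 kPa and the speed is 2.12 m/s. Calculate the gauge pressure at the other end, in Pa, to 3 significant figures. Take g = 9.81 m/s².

389000 Pa

The volume flow rate is constant, so v₂ = (A₁/A₂)v₁ = (40.7/3.14)·2.12 = 27.5 m/s.
Bernoulli: P₁ + ½ρv₁² + ρg h₁ = P₂ + ½ρv₂² + ρg h₂, so P₂ = P₁ + ½ρ(v₁² − v₂²) − ρg(h₂ − h₁).
P₂ = 593000 + ½·788·(2.12² − 27.5²) − 788·9.81·(−11.9) = 593000 + (-296000) − (-92000) = 389000 Pa.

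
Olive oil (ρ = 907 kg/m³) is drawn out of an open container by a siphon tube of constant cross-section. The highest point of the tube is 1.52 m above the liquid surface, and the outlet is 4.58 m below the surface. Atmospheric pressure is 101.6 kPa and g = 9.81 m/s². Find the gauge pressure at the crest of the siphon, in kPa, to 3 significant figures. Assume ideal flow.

The outlet speed comes from Torricelli: v = √(2g·4.58) = 9.48 m/s.
With constant cross-section the crest speed equals v; applying Bernoulli from the surface up to the crest, P_top = P_atm − ½ρv² − ρg·h_top.
P_top = 101600 − ½·907·9.48² − 907·9.81·1.52 = 47300 Pa. So P_gauge = P_top − P_atm = -54300 Pa.

P_gauge ≈ -54.3 kPa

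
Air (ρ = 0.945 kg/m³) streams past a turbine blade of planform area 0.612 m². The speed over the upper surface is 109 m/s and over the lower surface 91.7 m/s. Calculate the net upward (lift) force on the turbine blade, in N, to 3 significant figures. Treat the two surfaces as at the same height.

1000 N

From P + ½ρv² = const at equal height, P_low − P_up = ½ρ(v_up² − v_low²).
ΔP = ½·0.945·(109² − 91.7²) = 1640 Pa.
Lift = ΔP · A = 1640 × 0.612 = 1000 N.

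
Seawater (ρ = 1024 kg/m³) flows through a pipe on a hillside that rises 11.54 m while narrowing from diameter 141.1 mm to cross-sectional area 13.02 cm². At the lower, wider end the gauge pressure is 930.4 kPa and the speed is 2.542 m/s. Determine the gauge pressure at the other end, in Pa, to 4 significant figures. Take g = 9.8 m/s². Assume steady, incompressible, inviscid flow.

By continuity, v₂ = v₁·A₁/A₂ = 2.542·(156.4/13.02) = 30.53 m/s.
Energy conservation along the streamline gives P₂ = P₁ − ½ρ(v₂² − v₁²) − ρg(h₂ − h₁).
P₂ = 930400 + ½·1024·(2.542² − 30.53²) − 1024·9.8·(+11.54) = 930400 + (-473900) − (115800) = 340700 Pa.

340700 Pa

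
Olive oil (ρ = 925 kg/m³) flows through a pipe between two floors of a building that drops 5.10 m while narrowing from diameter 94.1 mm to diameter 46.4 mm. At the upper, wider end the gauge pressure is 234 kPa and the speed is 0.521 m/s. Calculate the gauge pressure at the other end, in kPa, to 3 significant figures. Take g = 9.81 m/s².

Mass conservation (A₁v₁ = A₂v₂) gives v₂ = 0.521 × 69.5/16.9 = 2.14 m/s.
Energy conservation along the streamline gives P₂ = P₁ − ½ρ(v₂² − v₁²) − ρg(h₂ − h₁).
P₂ = 234000 + ½·925·(0.521² − 2.14²) − 925·9.81·(−5.10) = 234000 + (-2000) − (-46300) = 278000 Pa.

P₂ ≈ 278 kPa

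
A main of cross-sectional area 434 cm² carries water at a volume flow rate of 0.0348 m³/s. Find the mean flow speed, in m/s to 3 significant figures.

Q = 0.0348 m³/s = 0.0348 m³/s.
v = Q/A = 0.0348 / 0.0434 = 0.802 m/s.

v ≈ 0.802 m/s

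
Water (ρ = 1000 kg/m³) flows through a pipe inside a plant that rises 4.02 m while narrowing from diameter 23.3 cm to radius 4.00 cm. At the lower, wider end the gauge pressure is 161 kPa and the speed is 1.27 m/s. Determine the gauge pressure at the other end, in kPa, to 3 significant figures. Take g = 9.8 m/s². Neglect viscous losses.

By continuity, v₂ = v₁·A₁/A₂ = 1.27·(426/50.3) = 10.8 m/s.
Bernoulli: P₁ + ½ρv₁² + ρg h₁ = P₂ + ½ρv₂² + ρg h₂, so P₂ = P₁ + ½ρ(v₁² − v₂²) − ρg(h₂ − h₁).
P₂ = 161000 + ½·1000·(1.27² − 10.8²) − 1000·9.8·(+4.02) = 161000 + (-57200) − (39400) = 64400 Pa.

64.4 kPa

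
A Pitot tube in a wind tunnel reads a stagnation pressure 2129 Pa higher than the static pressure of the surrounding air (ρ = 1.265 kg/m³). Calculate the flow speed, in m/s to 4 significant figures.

58.02 m/s

Bernoulli between the free stream and the stagnation point: ½ρv² = P_stag − P_static.
v = √(2ΔP/ρ) = √(2·2129/1.265) = 58.02 m/s.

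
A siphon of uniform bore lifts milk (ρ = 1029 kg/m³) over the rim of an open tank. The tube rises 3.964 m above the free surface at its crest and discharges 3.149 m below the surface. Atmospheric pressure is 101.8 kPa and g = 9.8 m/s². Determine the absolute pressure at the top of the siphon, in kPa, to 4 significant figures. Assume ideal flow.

30.07 kPa

The outlet speed comes from Torricelli: v = √(2g·3.149) = 7.856 m/s.
The bore is uniform, so the speed at the crest is the same v. Bernoulli surface→crest: P_atm = P_top + ½ρv² + ρg·h_top.
P_top = 101800 − ½·1029·7.856² − 1029·9.8·3.964 = 30070 Pa.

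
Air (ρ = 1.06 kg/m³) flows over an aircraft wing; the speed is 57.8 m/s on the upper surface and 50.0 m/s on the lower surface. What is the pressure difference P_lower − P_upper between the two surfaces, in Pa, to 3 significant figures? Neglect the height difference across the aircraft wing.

ΔP ≈ 446 Pa

The pressure is lower where the speed is higher: ΔP = ½ρ(v_up² − v_low²).
ΔP = ½·1.06·(57.8² − 50.0²) = 446 Pa.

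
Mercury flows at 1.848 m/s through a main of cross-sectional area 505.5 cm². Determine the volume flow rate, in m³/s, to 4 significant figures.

Q = A·v = 0.05055 m² × 1.848 m/s = 0.09342 m³/s.

0.09342 m³/s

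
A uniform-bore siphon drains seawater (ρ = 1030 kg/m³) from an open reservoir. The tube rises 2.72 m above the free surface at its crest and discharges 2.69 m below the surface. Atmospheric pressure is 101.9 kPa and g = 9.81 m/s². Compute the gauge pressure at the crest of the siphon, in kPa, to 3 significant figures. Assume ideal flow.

From the surface to the outlet (both open to atmosphere, surface at rest): v = √(2g·h_out) = √(2·9.81·2.69) = 7.26 m/s.
With constant cross-section the crest speed equals v; applying Bernoulli from the surface up to the crest, P_top = P_atm − ½ρv² − ρg·h_top.
P_top = 101900 − ½·1030·7.26² − 1030·9.81·2.72 = 47200 Pa. So P_gauge = P_top − P_atm = -54700 Pa.

P_gauge ≈ -54.7 kPa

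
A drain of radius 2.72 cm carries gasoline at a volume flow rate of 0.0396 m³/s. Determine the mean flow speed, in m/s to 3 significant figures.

Q = 0.0396 m³/s = 0.0396 m³/s.
v = Q/A = 0.0396 / 0.00232 = 17.0 m/s.

v ≈ 17.0 m/s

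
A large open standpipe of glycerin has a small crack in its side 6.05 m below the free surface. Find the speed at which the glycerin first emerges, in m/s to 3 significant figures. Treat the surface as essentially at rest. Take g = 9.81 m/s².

v = 10.9 m/s

The surface is effectively still and both ends are open, so ½v² = gh and v = √(2·9.81·6.05) = 10.9 m/s.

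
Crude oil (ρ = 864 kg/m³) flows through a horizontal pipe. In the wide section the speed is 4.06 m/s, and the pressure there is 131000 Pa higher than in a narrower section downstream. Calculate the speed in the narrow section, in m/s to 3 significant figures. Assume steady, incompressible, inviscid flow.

Along the level pipe P + ½ρv² is conserved, hence v₂² = v₁² + 2(P₁ − P₂)/ρ.
v₂ = √(4.06² + 2·131000/864) = √(16.5 + 303) = 17.9 m/s.

17.9 m/s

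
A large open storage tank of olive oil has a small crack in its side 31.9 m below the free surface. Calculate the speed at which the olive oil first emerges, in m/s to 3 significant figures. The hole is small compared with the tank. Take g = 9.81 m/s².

v = 25.0 m/s

Bernoulli from surface to hole (P equal, v_surface ≈ 0): v = √(2gh) = √(2×9.81×31.9) = 25.0 m/s.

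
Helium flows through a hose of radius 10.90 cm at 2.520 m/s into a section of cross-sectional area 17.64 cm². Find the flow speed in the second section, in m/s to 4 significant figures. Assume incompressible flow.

53.32 m/s

The volume flow rate is constant, so v₂ = (A₁/A₂)v₁ = (373.3/17.64)·2.520 = 53.32 m/s.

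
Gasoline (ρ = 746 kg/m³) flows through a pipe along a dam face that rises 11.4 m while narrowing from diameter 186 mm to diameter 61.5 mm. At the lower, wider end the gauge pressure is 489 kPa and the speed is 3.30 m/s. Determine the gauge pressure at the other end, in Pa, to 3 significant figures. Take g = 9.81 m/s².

Continuity gives A₁v₁ = A₂v₂, so v₂ = (272 cm²)/(29.7 cm²) × 3.30 m/s = 30.2 m/s.
Energy conservation along the streamline gives P₂ = P₁ − ½ρ(v₂² − v₁²) − ρg(h₂ − h₁).
P₂ = 489000 + ½·746·(3.30² − 30.2²) − 746·9.81·(+11.4) = 489000 + (-336000) − (83400) = 69800 Pa.

P₂ ≈ 69800 Pa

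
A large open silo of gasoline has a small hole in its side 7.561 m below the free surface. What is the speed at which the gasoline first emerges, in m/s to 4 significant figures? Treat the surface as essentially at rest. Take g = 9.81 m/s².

v = 12.18 m/s

Bernoulli from surface to hole (P equal, v_surface ≈ 0): v = √(2gh) = √(2×9.81×7.561) = 12.18 m/s.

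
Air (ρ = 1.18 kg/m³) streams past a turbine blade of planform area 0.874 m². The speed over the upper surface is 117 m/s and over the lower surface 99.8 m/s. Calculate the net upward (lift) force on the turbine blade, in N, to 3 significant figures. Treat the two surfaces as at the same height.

With equal heights on the two surfaces, Bernoulli gives P_lower − P_upper = ½ρ(v_upper² − v_lower²).
ΔP = ½·1.18·(117² − 99.8²) = 2200 Pa.
Lift = ΔP · A = 2200 × 0.874 = 1920 N.

F = 1920 N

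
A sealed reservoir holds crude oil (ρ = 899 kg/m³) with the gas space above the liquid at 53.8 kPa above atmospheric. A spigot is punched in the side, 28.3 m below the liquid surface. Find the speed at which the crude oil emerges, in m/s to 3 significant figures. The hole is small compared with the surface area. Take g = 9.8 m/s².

v = 26.0 m/s

Take point 1 at the surface (v₁ ≈ 0) and point 2 at the hole (at atmospheric pressure). Bernoulli: P₁ + ρg h = P_atm + ½ρv₂².
With P₁ − P_atm = 53800 Pa, v₂ = √(2gh + 2ΔP/ρ) = √(2·9.8·28.3 + 2·53800/899) = 26.0 m/s.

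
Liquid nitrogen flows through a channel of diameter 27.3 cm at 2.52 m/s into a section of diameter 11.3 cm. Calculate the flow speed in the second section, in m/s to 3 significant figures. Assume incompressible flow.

v₂ = 14.7 m/s

Mass conservation (A₁v₁ = A₂v₂) gives v₂ = 2.52 × 585/100 = 14.7 m/s.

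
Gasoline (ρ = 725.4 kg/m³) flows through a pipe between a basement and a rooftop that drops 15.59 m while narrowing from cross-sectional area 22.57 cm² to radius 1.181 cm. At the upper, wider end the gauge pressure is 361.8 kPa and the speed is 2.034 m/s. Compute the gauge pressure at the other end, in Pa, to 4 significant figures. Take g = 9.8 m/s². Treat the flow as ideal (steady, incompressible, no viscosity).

434300 Pa

Mass conservation (A₁v₁ = A₂v₂) gives v₂ = 2.034 × 22.57/4.382 = 10.48 m/s.
Energy conservation along the streamline gives P₂ = P₁ − ½ρ(v₂² − v₁²) − ρg(h₂ − h₁).
P₂ = 361800 + ½·725.4·(2.034² − 10.48²) − 725.4·9.8·(−15.59) = 361800 + (-38310) − (-110800) = 434300 Pa.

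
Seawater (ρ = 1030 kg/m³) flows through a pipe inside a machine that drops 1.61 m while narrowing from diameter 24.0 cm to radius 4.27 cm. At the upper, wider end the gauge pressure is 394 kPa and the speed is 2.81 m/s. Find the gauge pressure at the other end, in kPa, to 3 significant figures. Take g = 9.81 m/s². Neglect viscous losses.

By continuity, v₂ = v₁·A₁/A₂ = 2.81·(452/57.3) = 22.2 m/s.
Applying Bernoulli between the two ends and solving for P₂: P₂ = P₁ + ½ρ(v₁² − v₂²) − ρgΔh.
P₂ = 394000 + ½·1030·(2.81² − 22.2²) − 1030·9.81·(−1.61) = 394000 + (-250000) − (-16300) = 161000 Pa.

P₂ = 161 kPa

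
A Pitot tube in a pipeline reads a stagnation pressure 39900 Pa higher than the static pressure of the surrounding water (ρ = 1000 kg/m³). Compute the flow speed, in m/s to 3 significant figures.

v = 8.93 m/s

The dynamic pressure equals the rise in static pressure at the stagnation point: ΔP = ½ρv².
v = √(2ΔP/ρ) = √(2·39900/1000) = 8.93 m/s.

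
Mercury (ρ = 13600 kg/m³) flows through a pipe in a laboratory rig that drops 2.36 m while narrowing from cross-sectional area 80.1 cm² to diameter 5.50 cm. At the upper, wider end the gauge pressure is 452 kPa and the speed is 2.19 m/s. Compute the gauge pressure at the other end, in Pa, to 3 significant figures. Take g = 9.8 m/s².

P₂ ≈ 428000 Pa

Mass conservation (A₁v₁ = A₂v₂) gives v₂ = 2.19 × 80.1/23.8 = 7.38 m/s.
Applying Bernoulli between the two ends and solving for P₂: P₂ = P₁ + ½ρ(v₁² − v₂²) − ρgΔh.
P₂ = 452000 + ½·13600·(2.19² − 7.38²) − 13600·9.8·(−2.36) = 452000 + (-338000) − (-315000) = 428000 Pa.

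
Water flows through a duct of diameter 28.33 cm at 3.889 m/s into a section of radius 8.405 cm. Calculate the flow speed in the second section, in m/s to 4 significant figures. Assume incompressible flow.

11.05 m/s

By continuity, v₂ = v₁·A₁/A₂ = 3.889·(630.4/221.9) = 11.05 m/s.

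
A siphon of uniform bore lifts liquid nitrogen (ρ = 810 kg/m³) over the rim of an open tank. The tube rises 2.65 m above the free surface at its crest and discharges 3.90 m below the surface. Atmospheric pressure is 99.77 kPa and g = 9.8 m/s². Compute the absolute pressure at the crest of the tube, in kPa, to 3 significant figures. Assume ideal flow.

P_top ≈ 47.8 kPa

The outlet speed comes from Torricelli: v = √(2g·3.90) = 8.74 m/s.
The bore is uniform, so the speed at the crest is the same v. Bernoulli surface→crest: P_atm = P_top + ½ρv² + ρg·h_top.
P_top = 99770 − ½·810·8.74² − 810·9.8·2.65 = 47800 Pa.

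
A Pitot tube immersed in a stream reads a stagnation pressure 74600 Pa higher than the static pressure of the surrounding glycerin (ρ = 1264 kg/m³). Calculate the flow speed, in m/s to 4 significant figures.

Bernoulli between the free stream and the stagnation point: ½ρv² = P_stag − P_static.
v = √(2ΔP/ρ) = √(2·74600/1264) = 10.86 m/s.

10.86 m/s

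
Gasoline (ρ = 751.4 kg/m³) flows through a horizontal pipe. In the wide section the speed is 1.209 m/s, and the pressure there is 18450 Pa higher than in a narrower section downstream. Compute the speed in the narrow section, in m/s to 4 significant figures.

Along the level pipe P + ½ρv² is conserved, hence v₂² = v₁² + 2(P₁ − P₂)/ρ.
v₂ = √(1.209² + 2·18450/751.4) = √(1.462 + 49.11) = 7.111 m/s.

v₂ = 7.111 m/s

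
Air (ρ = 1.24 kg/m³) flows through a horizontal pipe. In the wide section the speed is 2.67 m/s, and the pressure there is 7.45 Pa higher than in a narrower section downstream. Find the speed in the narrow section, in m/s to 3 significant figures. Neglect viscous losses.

v₂ ≈ 4.38 m/s

With h₁ = h₂, rearranging Bernoulli gives v₂ = √(v₁² + 2ΔP/ρ).
v₂ = √(2.67² + 2·7.45/1.24) = √(7.13 + 12.0) = 4.38 m/s.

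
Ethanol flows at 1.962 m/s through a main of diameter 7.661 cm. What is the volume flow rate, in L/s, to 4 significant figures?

Q ≈ 9.044 L/s

Q = A·v = 0.004610 m² × 1.962 m/s = 0.009044 m³/s.
Converting: 0.009044 m³/s × 1000 = 9.044 L/s.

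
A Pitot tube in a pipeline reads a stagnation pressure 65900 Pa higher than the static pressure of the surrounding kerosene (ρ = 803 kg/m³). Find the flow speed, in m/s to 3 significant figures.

v ≈ 12.8 m/s

The dynamic pressure equals the rise in static pressure at the stagnation point: ΔP = ½ρv².
v = √(2ΔP/ρ) = √(2·65900/803) = 12.8 m/s.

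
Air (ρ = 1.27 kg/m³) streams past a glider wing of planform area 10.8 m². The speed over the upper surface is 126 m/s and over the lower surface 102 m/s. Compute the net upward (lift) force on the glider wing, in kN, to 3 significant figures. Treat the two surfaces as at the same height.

From P + ½ρv² = const at equal height, P_low − P_up = ½ρ(v_up² − v_low²).
ΔP = ½·1.27·(126² − 102²) = 3470 Pa.
Lift = ΔP · A = 3470 × 10.8 = 37500 N.

37.5 kN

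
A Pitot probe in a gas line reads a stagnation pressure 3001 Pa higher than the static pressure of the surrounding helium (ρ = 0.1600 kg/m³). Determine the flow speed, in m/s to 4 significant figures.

The dynamic pressure equals the rise in static pressure at the stagnation point: ΔP = ½ρv².
v = √(2ΔP/ρ) = √(2·3001/0.1600) = 193.7 m/s.

193.7 m/s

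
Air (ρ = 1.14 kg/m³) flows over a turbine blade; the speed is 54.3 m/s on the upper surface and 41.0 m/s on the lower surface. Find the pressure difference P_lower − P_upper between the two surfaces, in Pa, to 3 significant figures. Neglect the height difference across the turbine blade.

ΔP ≈ 722 Pa

The pressure is lower where the speed is higher: ΔP = ½ρ(v_up² − v_low²).
ΔP = ½·1.14·(54.3² − 41.0²) = 722 Pa.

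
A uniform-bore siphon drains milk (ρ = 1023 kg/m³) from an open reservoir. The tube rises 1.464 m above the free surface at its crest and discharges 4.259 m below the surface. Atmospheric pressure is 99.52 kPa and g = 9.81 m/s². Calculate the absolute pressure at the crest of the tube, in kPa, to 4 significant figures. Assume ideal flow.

From the surface to the outlet (both open to atmosphere, surface at rest): v = √(2g·h_out) = √(2·9.81·4.259) = 9.141 m/s.
The bore is uniform, so the speed at the crest is the same v. Bernoulli surface→crest: P_atm = P_top + ½ρv² + ρg·h_top.
P_top = 99520 − ½·1023·9.141² − 1023·9.81·1.464 = 42090 Pa.

42.09 kPa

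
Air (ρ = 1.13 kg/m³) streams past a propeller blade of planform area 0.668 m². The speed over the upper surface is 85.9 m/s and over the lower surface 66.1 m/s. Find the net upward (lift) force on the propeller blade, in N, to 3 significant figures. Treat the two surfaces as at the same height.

The faster flow above has the lower pressure; Bernoulli (same height) gives ΔP = ½ρ(v_up² − v_low²).
ΔP = ½·1.13·(85.9² − 66.1²) = 1700 Pa.
Lift = ΔP · A = 1700 × 0.668 = 1140 N.

F = 1140 N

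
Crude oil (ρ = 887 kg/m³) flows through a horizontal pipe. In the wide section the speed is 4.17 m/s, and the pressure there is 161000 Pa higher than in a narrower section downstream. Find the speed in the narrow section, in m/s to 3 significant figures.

With h₁ = h₂, rearranging Bernoulli gives v₂ = √(v₁² + 2ΔP/ρ).
v₂ = √(4.17² + 2·161000/887) = √(17.4 + 363) = 19.5 m/s.

v₂ = 19.5 m/s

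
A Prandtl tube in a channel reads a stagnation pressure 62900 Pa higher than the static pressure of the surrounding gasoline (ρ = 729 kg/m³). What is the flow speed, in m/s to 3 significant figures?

v ≈ 13.1 m/s

The dynamic pressure equals the rise in static pressure at the stagnation point: ΔP = ½ρv².
v = √(2ΔP/ρ) = √(2·62900/729) = 13.1 m/s.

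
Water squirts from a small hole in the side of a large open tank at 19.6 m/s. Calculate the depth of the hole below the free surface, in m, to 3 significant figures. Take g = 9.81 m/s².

19.6 m

For a small hole in a large open tank, ½v² = gh, giving h = v²/(2g).
h = 19.6²/(2·9.81) = 384/19.62 = 19.6 m.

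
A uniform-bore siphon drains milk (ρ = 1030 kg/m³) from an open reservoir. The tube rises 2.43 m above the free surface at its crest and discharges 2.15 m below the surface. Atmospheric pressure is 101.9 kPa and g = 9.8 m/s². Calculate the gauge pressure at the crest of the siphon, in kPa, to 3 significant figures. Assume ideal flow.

Bernoulli surface→outlet gives ½v² = g·h_out, so v = √(2·9.8·2.15) = 6.49 m/s.
The bore is uniform, so the speed at the crest is the same v. Bernoulli surface→crest: P_atm = P_top + ½ρv² + ρg·h_top.
P_top = 101900 − ½·1030·6.49² − 1030·9.8·2.43 = 55700 Pa. So P_gauge = P_top − P_atm = -46200 Pa.

-46.2 kPa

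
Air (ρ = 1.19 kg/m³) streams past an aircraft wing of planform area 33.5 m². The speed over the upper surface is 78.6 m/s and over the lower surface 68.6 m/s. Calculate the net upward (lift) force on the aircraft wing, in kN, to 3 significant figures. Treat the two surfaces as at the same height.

With equal heights on the two surfaces, Bernoulli gives P_lower − P_upper = ½ρ(v_upper² − v_lower²).
ΔP = ½·1.19·(78.6² − 68.6²) = 876 Pa.
Lift = ΔP · A = 876 × 33.5 = 29300 N.

F ≈ 29.3 kN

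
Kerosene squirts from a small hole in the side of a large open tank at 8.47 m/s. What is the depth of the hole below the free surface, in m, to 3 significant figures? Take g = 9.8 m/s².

h ≈ 3.66 m

Torricelli: v = √(2gh), so h = v²/(2g).
h = 8.47²/(2·9.8) = 71.7/19.60 = 3.66 m.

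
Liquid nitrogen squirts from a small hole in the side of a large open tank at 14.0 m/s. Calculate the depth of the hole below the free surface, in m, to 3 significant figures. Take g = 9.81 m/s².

h ≈ 9.99 m

Inverting v = √(2gh) gives h = v² / 2g.
h = 14.0²/(2·9.81) = 196/19.62 = 9.99 m.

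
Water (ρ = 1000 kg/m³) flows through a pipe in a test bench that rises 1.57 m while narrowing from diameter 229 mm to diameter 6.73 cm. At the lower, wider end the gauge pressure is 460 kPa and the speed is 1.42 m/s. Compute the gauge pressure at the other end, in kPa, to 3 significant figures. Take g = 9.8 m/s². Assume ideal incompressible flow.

P₂ ≈ 310 kPa

The volume flow rate is constant, so v₂ = (A₁/A₂)v₁ = (412/35.6)·1.42 = 16.4 m/s.
Applying Bernoulli between the two ends and solving for P₂: P₂ = P₁ + ½ρ(v₁² − v₂²) − ρgΔh.
P₂ = 460000 + ½·1000·(1.42² − 16.4²) − 1000·9.8·(+1.57) = 460000 + (-134000) − (15400) = 310000 Pa.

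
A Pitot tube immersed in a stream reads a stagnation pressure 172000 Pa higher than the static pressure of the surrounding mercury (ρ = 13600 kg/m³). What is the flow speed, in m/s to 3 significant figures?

At the stagnation point the flow is brought to rest, so Bernoulli gives P_stag − P_static = ½ρv².
v = √(2ΔP/ρ) = √(2·172000/13600) = 5.03 m/s.

5.03 m/s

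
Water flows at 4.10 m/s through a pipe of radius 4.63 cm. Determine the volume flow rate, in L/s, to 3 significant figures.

Q ≈ 27.6 L/s

Q = A·v = 0.00673 m² × 4.10 m/s = 0.0276 m³/s.
Converting: 0.0276 m³/s × 1000 = 27.6 L/s.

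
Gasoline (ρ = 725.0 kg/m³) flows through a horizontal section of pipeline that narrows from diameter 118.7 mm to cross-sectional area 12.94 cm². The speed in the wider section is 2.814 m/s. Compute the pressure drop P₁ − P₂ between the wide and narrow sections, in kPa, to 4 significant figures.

Continuity gives A₁v₁ = A₂v₂, so v₂ = (110.7 cm²)/(12.94 cm²) × 2.814 m/s = 24.06 m/s.
Bernoulli (h₁ = h₂): P₁ − P₂ = ½ρ(v₂² − v₁²).
P₁ − P₂ = ½·725.0·(24.06² − 2.814²) = ½·725.0·571.2 = 207100 Pa.

ΔP = 207.1 kPa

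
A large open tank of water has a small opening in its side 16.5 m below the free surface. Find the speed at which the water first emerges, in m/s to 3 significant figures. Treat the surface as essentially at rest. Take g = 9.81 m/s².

18.0 m/s

Bernoulli from surface to hole (P equal, v_surface ≈ 0): v = √(2gh) = √(2×9.81×16.5) = 18.0 m/s.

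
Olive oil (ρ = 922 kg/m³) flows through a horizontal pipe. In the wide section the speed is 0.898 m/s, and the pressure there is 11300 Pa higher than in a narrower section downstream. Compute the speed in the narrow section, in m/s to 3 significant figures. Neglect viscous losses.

With h₁ = h₂, rearranging Bernoulli gives v₂ = √(v₁² + 2ΔP/ρ).
v₂ = √(0.898² + 2·11300/922) = √(0.806 + 24.5) = 5.03 m/s.

v₂ ≈ 5.03 m/s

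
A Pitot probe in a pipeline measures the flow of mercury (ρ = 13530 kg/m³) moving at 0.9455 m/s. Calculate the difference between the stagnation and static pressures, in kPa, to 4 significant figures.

ΔP = 6.048 kPa

Bernoulli between the free stream and the stagnation point: ½ρv² = P_stag − P_static.
ΔP = ½·13530·0.9455² = 6048 Pa.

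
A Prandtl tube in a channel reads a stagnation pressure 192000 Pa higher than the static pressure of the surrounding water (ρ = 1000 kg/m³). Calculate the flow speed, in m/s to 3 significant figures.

At the stagnation point the flow is brought to rest, so Bernoulli gives P_stag − P_static = ½ρv².
v = √(2ΔP/ρ) = √(2·192000/1000) = 19.6 m/s.

v ≈ 19.6 m/s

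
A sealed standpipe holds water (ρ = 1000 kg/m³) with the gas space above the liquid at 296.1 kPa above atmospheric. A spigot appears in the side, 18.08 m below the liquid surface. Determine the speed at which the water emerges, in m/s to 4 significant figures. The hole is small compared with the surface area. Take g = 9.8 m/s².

Take point 1 at the surface (v₁ ≈ 0) and point 2 at the hole (at atmospheric pressure). Bernoulli: P₁ + ρg h = P_atm + ½ρv₂².
With P₁ − P_atm = 296100 Pa, v₂ = √(2gh + 2ΔP/ρ) = √(2·9.8·18.08 + 2·296100/1000) = 30.77 m/s.

v ≈ 30.77 m/s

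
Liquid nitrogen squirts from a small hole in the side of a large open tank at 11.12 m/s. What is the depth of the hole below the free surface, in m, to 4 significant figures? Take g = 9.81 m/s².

6.302 m

Inverting v = √(2gh) gives h = v² / 2g.
h = 11.12²/(2·9.81) = 123.7/19.62 = 6.302 m.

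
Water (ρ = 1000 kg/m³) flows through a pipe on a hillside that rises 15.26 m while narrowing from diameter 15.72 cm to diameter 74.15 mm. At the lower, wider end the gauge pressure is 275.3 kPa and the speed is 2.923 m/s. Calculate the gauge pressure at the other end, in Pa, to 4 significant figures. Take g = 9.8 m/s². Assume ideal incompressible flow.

Mass conservation (A₁v₁ = A₂v₂) gives v₂ = 2.923 × 194.1/43.18 = 13.14 m/s.
Applying Bernoulli between the two ends and solving for P₂: P₂ = P₁ + ½ρ(v₁² − v₂²) − ρgΔh.
P₂ = 275300 + ½·1000·(2.923² − 13.14²) − 1000·9.8·(+15.26) = 275300 + (-82020) − (149500) = 43730 Pa.

P₂ ≈ 43730 Pa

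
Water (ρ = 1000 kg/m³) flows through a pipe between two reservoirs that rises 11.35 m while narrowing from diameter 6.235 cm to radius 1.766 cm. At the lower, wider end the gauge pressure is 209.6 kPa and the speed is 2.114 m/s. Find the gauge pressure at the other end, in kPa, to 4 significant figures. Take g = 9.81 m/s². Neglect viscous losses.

P₂ = 78.79 kPa

Mass conservation (A₁v₁ = A₂v₂) gives v₂ = 2.114 × 30.53/9.798 = 6.588 m/s.
Energy conservation along the streamline gives P₂ = P₁ − ½ρ(v₂² − v₁²) − ρg(h₂ − h₁).
P₂ = 209600 + ½·1000·(2.114² − 6.588²) − 1000·9.81·(+11.35) = 209600 + (-19460) − (111300) = 78790 Pa.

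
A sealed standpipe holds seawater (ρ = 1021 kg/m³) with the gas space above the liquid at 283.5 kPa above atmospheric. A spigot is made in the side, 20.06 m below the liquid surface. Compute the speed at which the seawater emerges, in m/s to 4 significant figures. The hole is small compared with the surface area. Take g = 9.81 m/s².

Take point 1 at the surface (v₁ ≈ 0) and point 2 at the hole (at atmospheric pressure). Bernoulli: P₁ + ρg h = P_atm + ½ρv₂².
With P₁ − P_atm = 283500 Pa, v₂ = √(2gh + 2ΔP/ρ) = √(2·9.81·20.06 + 2·283500/1021) = 30.80 m/s.

v ≈ 30.80 m/s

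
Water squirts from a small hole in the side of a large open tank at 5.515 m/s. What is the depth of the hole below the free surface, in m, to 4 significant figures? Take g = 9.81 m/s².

Inverting v = √(2gh) gives h = v² / 2g.
h = 5.515²/(2·9.81) = 30.42/19.62 = 1.550 m.

1.550 m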